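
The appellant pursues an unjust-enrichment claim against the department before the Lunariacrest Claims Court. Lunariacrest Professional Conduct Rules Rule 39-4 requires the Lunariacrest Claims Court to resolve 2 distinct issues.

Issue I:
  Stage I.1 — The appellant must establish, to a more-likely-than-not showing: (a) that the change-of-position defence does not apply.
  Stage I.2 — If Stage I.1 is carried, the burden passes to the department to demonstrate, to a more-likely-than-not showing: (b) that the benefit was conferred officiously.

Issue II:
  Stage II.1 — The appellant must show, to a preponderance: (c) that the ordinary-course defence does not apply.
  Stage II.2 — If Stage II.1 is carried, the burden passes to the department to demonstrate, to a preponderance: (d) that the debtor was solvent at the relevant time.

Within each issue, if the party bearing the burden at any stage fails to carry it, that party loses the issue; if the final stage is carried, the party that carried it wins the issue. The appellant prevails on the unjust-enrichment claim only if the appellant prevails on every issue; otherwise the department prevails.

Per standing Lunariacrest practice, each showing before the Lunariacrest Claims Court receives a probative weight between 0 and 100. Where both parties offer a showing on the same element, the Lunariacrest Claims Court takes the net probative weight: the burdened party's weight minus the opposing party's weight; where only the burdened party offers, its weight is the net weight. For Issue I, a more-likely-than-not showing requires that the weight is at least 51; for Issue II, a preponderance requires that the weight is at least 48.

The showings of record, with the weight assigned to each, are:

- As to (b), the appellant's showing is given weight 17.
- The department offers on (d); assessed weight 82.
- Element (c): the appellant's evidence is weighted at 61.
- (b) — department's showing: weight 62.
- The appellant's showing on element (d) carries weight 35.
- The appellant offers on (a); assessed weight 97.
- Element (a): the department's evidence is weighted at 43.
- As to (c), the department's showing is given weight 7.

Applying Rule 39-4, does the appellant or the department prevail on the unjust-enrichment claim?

appellant

— Issue I —
Stage I.1 (appellant, a more-likely-than-not showing, weight is at least 51): (a) net 97−43=54 ≥ 51 — meets.
  All elements met. The burden passes to the department.
Stage I.2 (department, a more-likely-than-not showing, weight is at least 51): (b) net 62−17=45 < 51 — fails.
  Stage I.2 not carried; the department fails its burden.
The appellant prevails on this issue.
— Issue II —
Stage II.1 (appellant, a preponderance, weight is at least 48): (c) net 61−7=54 ≥ 48 — meets.
  The appellant carries Stage II.1; the department now bears the burden.
Stage II.2 (department, a preponderance, weight is at least 48): (d) net 82−35=47 < 48 — fails.
  Not every element is met, so the department fails to carry Stage II.2.
The appellant prevails on this issue.
Per-issue: Issue I → appellant; Issue II → appellant. The appellant must prevail on every issue; overall, the appellant prevails.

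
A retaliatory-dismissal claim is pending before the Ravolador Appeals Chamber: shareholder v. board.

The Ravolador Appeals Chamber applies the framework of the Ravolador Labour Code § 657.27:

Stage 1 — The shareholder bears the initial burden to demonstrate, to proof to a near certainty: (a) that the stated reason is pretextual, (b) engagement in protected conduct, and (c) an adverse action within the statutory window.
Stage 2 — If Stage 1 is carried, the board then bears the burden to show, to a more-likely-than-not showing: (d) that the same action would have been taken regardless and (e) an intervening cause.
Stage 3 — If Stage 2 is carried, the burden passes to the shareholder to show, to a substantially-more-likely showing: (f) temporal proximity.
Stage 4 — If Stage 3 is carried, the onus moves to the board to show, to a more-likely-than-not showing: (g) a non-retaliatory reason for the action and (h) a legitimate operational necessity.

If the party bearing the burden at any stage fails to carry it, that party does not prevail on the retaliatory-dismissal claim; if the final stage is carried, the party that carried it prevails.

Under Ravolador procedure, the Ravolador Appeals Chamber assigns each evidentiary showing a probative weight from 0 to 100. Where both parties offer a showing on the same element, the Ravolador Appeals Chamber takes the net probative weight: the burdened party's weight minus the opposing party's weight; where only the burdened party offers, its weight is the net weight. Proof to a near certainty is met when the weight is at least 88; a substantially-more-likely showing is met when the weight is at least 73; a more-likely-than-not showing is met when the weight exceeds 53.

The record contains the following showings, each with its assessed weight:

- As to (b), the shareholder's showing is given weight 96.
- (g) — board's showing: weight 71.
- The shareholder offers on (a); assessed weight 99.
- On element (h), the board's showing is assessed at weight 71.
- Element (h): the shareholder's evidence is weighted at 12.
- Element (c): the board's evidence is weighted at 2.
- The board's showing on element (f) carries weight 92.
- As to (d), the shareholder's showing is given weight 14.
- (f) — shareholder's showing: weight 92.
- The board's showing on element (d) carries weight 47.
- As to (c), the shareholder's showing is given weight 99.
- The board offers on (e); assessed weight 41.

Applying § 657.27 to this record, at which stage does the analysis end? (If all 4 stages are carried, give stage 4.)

Stage 1 (shareholder, proof to a near certainty, weight is at least 88): (a) 99 ≥ 88 — meets; (b) 96 ≥ 88 — meets; (c) net 99−2=97 ≥ 88 — meets.
  Stage 1 is satisfied; the onus moves to the board.
Stage 2 (board, a more-likely-than-not showing, weight exceeds 53): (d) net 47−14=33 ≤ 53 — fails; (e) 41 ≤ 53 — fails.
  Not every element is met, so the board fails to carry Stage 2.
So the shareholder prevails.

stage 2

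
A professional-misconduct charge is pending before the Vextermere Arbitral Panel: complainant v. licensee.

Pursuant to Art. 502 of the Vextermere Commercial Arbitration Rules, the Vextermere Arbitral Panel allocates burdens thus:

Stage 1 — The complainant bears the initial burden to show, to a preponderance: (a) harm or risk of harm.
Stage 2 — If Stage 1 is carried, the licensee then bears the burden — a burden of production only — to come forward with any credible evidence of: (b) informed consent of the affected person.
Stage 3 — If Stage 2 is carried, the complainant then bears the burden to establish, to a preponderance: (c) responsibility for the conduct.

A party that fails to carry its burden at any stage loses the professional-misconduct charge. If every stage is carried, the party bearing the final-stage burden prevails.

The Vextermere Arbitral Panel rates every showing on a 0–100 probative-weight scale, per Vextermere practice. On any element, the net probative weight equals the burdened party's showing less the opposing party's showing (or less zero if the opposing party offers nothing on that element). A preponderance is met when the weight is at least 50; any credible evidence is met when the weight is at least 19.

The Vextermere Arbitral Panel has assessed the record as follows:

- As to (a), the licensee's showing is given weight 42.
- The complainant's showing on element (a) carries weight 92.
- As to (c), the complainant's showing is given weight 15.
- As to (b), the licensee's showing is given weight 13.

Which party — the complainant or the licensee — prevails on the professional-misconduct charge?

complainant

Stage 1 — burden on complainant; standard: a preponderance (weight is at least 50).
    (a): 92 − 42 = 50 ≥ 50 [met]
  The complainant carries Stage 1; the licensee now bears the burden.
Stage 2 — burden on licensee; standard: any credible evidence (weight is at least 19).
    (b): 13 < 19 [not met]
  The licensee does not carry Stage 2.
The analysis ends at Stage 2; the complainant prevails.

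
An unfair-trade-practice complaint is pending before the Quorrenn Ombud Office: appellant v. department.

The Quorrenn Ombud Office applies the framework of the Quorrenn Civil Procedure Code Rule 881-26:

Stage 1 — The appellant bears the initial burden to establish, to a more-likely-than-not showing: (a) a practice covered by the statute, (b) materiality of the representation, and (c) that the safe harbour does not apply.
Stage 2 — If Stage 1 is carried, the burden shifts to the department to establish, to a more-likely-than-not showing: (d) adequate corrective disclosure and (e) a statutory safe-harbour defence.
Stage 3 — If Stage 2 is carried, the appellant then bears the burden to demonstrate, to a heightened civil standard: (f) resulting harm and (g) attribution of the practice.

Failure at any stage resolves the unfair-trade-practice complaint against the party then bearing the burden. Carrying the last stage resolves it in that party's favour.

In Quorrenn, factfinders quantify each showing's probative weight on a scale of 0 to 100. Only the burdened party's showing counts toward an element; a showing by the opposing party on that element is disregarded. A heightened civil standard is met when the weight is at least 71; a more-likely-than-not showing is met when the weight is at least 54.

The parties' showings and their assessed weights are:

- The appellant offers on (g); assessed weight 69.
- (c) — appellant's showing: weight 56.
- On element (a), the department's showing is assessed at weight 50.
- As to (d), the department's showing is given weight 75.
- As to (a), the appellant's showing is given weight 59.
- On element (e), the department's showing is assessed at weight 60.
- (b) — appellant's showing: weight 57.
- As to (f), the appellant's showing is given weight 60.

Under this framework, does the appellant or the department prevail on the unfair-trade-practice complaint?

department

At Stage 1 the appellant must meet a more-likely-than-not showing (weight is at least 54): on (a) the weight is 59 (the department's 50 is given no effect), which does reach 54, so (a) meets the standard; on (b) the weight is 57, which does reach 54, so (b) meets the standard; on (c) the weight is 56, which does reach 54, so (c) meets the standard.
  Stage 1 is satisfied; the onus moves to the department.
At Stage 2 the department must meet a more-likely-than-not showing (weight is at least 54): on (d) the weight is 75, which does reach 54, so (d) meets the standard; on (e) the weight is 60, which does reach 54, so (e) meets the standard.
  The department carries Stage 2; the appellant now bears the burden.
At Stage 3 the appellant must meet a heightened civil standard (weight is at least 71): on (f) the weight is 60, < 71, so (f) does not meet the standard; on (g) the weight is 69, which does not reach 71, so (g) does not meet the standard.
  Not every element is met, so the appellant fails to carry Stage 3.
The analysis ends at Stage 3; the department prevails.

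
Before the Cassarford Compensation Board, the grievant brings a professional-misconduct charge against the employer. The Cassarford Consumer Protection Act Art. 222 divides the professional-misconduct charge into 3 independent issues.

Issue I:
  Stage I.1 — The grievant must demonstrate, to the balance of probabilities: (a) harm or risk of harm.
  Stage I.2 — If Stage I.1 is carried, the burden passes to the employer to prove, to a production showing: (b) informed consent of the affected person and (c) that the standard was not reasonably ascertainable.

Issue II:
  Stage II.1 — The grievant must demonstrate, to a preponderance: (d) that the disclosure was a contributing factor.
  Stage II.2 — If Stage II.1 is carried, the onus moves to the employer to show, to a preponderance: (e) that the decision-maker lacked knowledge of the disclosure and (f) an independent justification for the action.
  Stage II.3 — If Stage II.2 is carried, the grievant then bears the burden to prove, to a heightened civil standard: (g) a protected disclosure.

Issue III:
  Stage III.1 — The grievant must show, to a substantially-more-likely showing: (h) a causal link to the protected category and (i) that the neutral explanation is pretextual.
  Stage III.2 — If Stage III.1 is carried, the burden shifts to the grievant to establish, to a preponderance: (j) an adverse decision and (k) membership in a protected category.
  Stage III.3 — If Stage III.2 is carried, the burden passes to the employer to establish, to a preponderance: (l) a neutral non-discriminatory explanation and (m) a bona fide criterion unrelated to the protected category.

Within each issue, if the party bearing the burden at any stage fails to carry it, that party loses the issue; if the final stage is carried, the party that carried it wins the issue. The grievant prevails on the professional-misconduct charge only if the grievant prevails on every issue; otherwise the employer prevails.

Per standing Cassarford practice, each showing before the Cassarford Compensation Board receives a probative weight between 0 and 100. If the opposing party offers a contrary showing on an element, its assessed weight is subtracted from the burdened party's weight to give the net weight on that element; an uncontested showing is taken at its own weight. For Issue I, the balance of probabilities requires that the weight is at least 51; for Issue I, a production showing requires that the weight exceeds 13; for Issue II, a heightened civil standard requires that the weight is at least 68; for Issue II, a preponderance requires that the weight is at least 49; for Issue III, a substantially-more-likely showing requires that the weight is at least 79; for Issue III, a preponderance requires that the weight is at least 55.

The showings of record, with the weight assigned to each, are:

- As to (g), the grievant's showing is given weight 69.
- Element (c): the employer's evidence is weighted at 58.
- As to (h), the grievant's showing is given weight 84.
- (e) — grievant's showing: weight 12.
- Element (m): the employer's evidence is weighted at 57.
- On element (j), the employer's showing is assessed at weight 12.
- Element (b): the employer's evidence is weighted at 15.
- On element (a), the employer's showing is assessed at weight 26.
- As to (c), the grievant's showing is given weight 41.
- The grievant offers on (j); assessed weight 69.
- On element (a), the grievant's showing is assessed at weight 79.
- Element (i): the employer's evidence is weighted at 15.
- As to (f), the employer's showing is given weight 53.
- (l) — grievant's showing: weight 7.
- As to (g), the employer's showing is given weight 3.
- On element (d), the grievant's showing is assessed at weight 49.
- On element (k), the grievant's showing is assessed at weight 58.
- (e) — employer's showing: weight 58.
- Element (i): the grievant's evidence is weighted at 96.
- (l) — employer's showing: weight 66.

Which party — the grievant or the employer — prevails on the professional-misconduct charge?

employer

— Issue I —
Stage I.1 — burden on grievant; standard: the balance of probabilities (weight is at least 51).
    (a): 79 − 26 = 53 ≥ 51 [met]
  All elements met. The burden passes to the employer.
Stage I.2 — burden on employer; standard: a production showing (weight exceeds 13).
    (b): 15 > 13 [met]
    (c): 58 − 41 = 17 > 13 [met]
  Stage I.2 carried; the final stage is satisfied.
All stages carried — the employer prevails on this issue.
— Issue II —
Stage II.1 (grievant, a preponderance, weight is at least 49): (d) 49 ≥ 49 — meets.
  Stage II.1 is satisfied; the onus moves to the employer.
Stage II.2 (employer, a preponderance, weight is at least 49): (e) net 58−12=46 < 49 — fails; (f) 53 ≥ 49 — meets.
  The employer does not carry Stage II.2.
So the grievant prevails on this issue.
— Issue III —
At Stage III.1 the grievant must meet a substantially-more-likely showing (weight is at least 79): on (h) the weight is 84, ≥ 79, so (h) meets the standard; on (i) the weight is 96 less the opposing 15 gives net 81, which does reach 79, so (i) meets the standard.
  All elements met. The grievant retains the burden for Stage III.2.
At Stage III.2 the grievant must meet a preponderance (weight is at least 55): on (j) the weight is 69 less the opposing 12 gives net 57, which does reach 55, so (j) meets the standard; on (k) the weight is 58, which does reach 55, so (k) meets the standard.
  Stage III.2 carried; the burden shifts to the employer.
At Stage III.3 the employer must meet a preponderance (weight is at least 55): on (l) the weight is 66 less the opposing 7 gives net 59, which does reach 55, so (l) meets the standard; on (m) the weight is 57, ≥ 55, so (m) meets the standard.
  Stage III.3 carried; the final stage is satisfied.
With every stage satisfied, the employer prevails on this issue.
Per-issue: Issue I → employer; Issue II → grievant; Issue III → employer. The grievant must prevail on every issue; overall, the employer prevails.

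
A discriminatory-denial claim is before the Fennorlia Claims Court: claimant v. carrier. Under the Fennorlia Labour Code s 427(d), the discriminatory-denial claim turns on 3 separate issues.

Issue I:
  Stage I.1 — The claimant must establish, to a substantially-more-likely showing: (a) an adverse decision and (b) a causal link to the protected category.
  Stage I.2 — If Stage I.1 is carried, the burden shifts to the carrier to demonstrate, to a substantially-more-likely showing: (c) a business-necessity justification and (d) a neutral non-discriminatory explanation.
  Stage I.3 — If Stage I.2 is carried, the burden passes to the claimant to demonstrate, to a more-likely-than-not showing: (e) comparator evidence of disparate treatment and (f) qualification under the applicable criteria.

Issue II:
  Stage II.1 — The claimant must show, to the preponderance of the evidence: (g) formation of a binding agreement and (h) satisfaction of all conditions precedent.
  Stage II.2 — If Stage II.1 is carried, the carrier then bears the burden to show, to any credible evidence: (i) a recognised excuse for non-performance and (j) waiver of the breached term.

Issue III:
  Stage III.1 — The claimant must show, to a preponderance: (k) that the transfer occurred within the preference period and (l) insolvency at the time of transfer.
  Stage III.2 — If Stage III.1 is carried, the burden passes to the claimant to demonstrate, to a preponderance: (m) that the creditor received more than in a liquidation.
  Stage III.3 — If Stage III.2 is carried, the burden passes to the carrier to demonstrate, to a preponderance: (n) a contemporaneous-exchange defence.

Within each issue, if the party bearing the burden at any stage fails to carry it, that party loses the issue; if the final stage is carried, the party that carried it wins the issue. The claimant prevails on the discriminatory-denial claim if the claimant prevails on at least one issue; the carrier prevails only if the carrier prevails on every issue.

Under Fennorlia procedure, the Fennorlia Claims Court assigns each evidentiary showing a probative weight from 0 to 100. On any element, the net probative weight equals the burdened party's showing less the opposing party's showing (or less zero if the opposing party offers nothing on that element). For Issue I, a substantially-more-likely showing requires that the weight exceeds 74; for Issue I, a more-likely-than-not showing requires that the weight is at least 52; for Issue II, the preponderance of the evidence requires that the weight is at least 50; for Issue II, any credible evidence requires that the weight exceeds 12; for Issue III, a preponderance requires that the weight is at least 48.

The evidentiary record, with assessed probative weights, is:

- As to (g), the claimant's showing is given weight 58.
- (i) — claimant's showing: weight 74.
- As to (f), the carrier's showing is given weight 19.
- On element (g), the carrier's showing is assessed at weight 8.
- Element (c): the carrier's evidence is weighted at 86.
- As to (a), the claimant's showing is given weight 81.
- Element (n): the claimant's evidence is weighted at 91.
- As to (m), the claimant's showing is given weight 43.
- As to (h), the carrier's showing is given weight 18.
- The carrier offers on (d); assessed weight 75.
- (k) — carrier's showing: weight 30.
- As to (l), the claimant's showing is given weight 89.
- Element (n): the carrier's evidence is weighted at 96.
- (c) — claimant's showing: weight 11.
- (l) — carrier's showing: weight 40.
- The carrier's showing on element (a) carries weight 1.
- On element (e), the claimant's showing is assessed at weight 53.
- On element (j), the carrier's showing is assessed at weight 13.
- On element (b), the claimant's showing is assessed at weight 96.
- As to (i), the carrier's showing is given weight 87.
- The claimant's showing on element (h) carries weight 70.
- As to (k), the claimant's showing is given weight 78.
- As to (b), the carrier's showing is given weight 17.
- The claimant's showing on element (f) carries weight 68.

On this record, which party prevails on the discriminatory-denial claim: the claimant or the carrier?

— Issue I —
Stage I.1 (claimant, a substantially-more-likely showing, weight exceeds 74): (a) net 81−1=80 > 74 — meets; (b) net 96−17=79 > 74 — meets.
  Stage I.1 carried; the burden shifts to the carrier.
Stage I.2 (carrier, a substantially-more-likely showing, weight exceeds 74): (c) net 86−11=75 > 74 — meets; (d) 75 > 74 — meets.
  All elements met. The burden passes to the claimant.
Stage I.3 (claimant, a more-likely-than-not showing, weight is at least 52): (e) 53 ≥ 52 — meets; (f) net 68−19=49 < 52 — fails.
  The claimant does not carry Stage I.3.
The carrier prevails on this issue.
— Issue II —
At Stage II.1 the claimant must meet the preponderance of the evidence (weight is at least 50): on (g) the weight is 58 less the opposing 8 gives net 50, which does reach 50, so (g) meets the standard; on (h) the weight is 70 less the opposing 18 gives net 52, which does reach 50, so (h) meets the standard.
  All elements met. The burden passes to the carrier.
At Stage II.2 the carrier must meet any credible evidence (weight exceeds 12): on (i) the weight is 87 less the opposing 74 gives net 13, > 12, so (i) meets the standard; on (j) the weight is 13, > 12, so (j) meets the standard.
  Stage II.2 carried; the final stage is satisfied.
All stages carried — the carrier prevails on this issue.
— Issue III —
Stage III.1 — burden on claimant; standard: a preponderance (weight is at least 48).
    (k): 78 − 30 = 48 ≥ 48 [met]
    (l): 89 − 40 = 49 ≥ 48 [met]
  Stage III.1 is satisfied; the claimant continues to bear the burden.
Stage III.2 — burden on claimant; standard: a preponderance (weight is at least 48).
    (m): 43 < 48 [not met]
  Not every element is met, so the claimant fails to carry Stage III.2.
The analysis ends at Stage III.2; the carrier prevails on this issue.
Per-issue: Issue I → carrier; Issue II → carrier; Issue III → carrier. The claimant must prevail on at least one issue; overall, the carrier prevails.

carrier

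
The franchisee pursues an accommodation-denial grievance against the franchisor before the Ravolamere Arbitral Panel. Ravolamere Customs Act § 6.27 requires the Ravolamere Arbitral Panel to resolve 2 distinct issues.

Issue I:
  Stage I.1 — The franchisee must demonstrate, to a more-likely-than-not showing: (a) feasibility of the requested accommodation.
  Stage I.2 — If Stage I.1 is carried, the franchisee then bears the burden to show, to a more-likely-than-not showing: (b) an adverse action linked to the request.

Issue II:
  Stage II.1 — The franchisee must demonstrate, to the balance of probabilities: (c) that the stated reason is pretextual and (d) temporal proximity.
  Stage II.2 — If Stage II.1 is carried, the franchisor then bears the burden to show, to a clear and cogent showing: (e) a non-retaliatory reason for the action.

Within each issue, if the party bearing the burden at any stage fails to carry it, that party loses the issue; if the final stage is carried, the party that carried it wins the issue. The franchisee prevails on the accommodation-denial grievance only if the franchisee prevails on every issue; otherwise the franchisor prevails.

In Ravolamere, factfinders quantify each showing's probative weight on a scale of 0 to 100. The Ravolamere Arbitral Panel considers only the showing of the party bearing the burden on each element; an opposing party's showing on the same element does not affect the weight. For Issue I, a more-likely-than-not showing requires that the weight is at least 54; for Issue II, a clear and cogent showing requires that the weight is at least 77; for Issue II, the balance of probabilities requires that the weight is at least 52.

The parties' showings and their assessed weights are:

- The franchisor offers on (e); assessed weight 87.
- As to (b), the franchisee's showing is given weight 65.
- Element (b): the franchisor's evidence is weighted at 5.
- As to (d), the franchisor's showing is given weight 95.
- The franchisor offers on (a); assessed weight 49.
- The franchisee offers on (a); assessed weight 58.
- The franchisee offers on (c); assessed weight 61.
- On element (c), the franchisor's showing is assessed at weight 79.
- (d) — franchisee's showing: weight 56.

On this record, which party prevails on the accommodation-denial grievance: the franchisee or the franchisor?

— Issue I —
Stage I.1 — burden on franchisee; standard: a more-likely-than-not showing (weight is at least 54).
    (a): 58 (franchisor's 49 disregarded) ≥ 54 [met]
  Stage I.1 carried; the burden remains with the franchisee.
Stage I.2 — burden on franchisee; standard: a more-likely-than-not showing (weight is at least 54).
    (b): 65 (franchisor's 5 disregarded) ≥ 54 [met]
  The franchisee carries the last stage.
Every stage carried; the franchisee prevails on this issue.
— Issue II —
Stage II.1 — burden on franchisee; standard: the balance of probabilities (weight is at least 52).
    (c): 61 (franchisor's 79 disregarded) ≥ 52 [met]
    (d): 56 (franchisor's 95 disregarded) ≥ 52 [met]
  All elements met. The burden passes to the franchisor.
Stage II.2 — burden on franchisor; standard: a clear and cogent showing (weight is at least 77).
    (e): 87 ≥ 77 [met]
  All elements met at the final stage.
With every stage satisfied, the franchisor prevails on this issue.
Per-issue: Issue I → franchisee; Issue II → franchisor. The franchisee must prevail on every issue; overall, the franchisor prevails.

franchisor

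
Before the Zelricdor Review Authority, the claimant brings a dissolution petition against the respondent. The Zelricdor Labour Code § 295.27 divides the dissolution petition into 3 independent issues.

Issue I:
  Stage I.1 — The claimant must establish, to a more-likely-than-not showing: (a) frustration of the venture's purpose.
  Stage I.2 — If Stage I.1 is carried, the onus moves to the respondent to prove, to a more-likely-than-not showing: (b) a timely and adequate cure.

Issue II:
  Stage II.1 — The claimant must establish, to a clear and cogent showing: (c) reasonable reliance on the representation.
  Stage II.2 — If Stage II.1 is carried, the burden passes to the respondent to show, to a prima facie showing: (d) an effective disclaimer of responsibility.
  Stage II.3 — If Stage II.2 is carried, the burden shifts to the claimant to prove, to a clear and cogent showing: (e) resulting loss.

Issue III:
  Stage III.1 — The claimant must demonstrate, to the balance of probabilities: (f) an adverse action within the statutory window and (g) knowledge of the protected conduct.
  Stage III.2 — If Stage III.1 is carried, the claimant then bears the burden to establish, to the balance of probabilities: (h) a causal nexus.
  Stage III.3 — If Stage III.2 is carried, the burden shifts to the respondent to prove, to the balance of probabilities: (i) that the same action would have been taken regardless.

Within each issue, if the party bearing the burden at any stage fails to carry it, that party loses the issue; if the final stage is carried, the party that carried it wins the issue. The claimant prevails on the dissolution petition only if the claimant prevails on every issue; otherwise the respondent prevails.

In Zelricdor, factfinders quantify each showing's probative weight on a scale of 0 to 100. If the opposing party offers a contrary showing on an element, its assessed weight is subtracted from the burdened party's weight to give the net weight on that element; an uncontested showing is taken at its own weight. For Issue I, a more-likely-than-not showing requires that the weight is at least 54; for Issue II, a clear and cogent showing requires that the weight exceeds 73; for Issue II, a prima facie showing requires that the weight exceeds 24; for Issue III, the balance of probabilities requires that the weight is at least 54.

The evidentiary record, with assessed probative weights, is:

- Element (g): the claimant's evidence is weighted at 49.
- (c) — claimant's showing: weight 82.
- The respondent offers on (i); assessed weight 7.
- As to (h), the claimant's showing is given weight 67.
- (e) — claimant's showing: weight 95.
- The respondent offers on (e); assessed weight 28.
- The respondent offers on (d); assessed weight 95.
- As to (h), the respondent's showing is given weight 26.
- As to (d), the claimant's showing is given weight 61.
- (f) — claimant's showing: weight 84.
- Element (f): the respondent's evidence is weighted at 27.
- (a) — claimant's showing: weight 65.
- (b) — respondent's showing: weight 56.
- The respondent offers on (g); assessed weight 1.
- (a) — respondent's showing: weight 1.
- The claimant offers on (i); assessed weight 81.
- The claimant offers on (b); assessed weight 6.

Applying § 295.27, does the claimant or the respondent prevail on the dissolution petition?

— Issue I —
Stage I.1 — burden on claimant; standard: a more-likely-than-not showing (weight is at least 54).
    (a): 65 − 1 = 64 ≥ 54 [met]
  Stage I.1 carried; the burden shifts to the respondent.
Stage I.2 — burden on respondent; standard: a more-likely-than-not showing (weight is at least 54).
    (b): 56 − 6 = 50 < 54 [not met]
  Stage I.2 not carried; the respondent fails its burden.
The analysis ends at Stage I.2; the claimant prevails on this issue.
— Issue II —
Stage II.1 — burden on claimant; standard: a clear and cogent showing (weight exceeds 73).
    (c): 82 > 73 [met]
  Stage II.1 is satisfied; the onus moves to the respondent.
Stage II.2 — burden on respondent; standard: a prima facie showing (weight exceeds 24).
    (d): 95 − 61 = 34 > 24 [met]
  Stage II.2 is satisfied; the onus moves to the claimant.
Stage II.3 — burden on claimant; standard: a clear and cogent showing (weight exceeds 73).
    (e): 95 − 28 = 67 ≤ 73 [not met]
  Not every element is met, so the claimant fails to carry Stage II.3.
The respondent prevails on this issue.
— Issue III —
Stage III.1 (claimant, the balance of probabilities, weight is at least 54): (f) net 84−27=57 ≥ 54 — meets; (g) net 49−1=48 < 54 — fails.
  Stage III.1 not carried; the claimant fails its burden.
So the respondent prevails on this issue.
Per-issue: Issue I → claimant; Issue II → respondent; Issue III → respondent. The claimant must prevail on every issue; overall, the respondent prevails.

respondent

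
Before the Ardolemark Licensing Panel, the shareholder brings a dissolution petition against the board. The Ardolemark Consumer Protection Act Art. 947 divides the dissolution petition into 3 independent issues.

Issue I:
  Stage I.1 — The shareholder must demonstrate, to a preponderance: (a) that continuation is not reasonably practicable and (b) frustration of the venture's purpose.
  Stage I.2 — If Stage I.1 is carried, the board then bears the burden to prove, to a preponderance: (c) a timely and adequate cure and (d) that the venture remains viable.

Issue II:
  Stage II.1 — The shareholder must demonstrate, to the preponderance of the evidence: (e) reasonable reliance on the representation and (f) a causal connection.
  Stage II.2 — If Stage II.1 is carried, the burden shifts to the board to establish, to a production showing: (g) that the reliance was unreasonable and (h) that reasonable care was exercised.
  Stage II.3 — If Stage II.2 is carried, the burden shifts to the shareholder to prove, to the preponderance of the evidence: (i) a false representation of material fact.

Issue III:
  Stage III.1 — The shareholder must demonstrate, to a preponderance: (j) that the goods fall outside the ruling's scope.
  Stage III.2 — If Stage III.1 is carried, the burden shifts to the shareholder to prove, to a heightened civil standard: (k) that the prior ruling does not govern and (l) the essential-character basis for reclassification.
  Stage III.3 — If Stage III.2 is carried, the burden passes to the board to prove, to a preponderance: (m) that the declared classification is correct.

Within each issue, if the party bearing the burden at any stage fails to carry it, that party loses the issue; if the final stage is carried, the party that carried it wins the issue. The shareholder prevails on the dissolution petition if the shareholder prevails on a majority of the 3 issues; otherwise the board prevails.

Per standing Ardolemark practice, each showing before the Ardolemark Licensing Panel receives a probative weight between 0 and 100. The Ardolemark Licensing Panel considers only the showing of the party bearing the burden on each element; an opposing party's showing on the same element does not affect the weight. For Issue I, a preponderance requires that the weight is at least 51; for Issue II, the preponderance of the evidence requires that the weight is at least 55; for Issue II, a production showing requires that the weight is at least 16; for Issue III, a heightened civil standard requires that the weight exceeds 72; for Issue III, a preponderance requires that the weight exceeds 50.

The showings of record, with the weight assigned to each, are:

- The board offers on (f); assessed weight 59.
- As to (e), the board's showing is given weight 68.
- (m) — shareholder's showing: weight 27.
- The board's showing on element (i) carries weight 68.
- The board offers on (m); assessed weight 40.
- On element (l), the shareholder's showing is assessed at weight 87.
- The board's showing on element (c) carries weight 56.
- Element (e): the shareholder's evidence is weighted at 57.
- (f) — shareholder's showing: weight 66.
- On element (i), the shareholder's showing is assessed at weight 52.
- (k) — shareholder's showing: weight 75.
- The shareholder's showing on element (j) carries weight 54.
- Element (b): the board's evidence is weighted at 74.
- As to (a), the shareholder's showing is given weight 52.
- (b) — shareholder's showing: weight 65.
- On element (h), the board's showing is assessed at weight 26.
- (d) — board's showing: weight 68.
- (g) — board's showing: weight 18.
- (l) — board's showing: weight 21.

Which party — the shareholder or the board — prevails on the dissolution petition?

board

— Issue I —
Stage I.1 (shareholder, a preponderance, weight is at least 51): (a) 52 ≥ 51 — meets; (b) 65 (board's 74 disregarded) ≥ 51 — meets.
  Stage I.1 is satisfied; the onus moves to the board.
Stage I.2 (board, a preponderance, weight is at least 51): (c) 56 ≥ 51 — meets; (d) 68 ≥ 51 — meets.
  All elements met at the final stage.
All stages carried — the board prevails on this issue.
— Issue II —
Stage II.1 — burden on shareholder; standard: the preponderance of the evidence (weight is at least 55).
    (e): 57 (board's 68 disregarded) ≥ 55 [met]
    (f): 66 (board's 59 disregarded) ≥ 55 [met]
  Stage II.1 carried; the burden shifts to the board.
Stage II.2 — burden on board; standard: a production showing (weight is at least 16).
    (g): 18 ≥ 16 [met]
    (h): 26 ≥ 16 [met]
  The board carries Stage II.2; the shareholder now bears the burden.
Stage II.3 — burden on shareholder; standard: the preponderance of the evidence (weight is at least 55).
    (i): 52 (board's 68 disregarded) < 55 [not met]
  The shareholder does not carry Stage II.3.
So the board prevails on this issue.
— Issue III —
Stage III.1 (shareholder, a preponderance, weight exceeds 50): (j) 54 > 50 — meets.
  Stage III.1 carried; the burden remains with the shareholder.
Stage III.2 (shareholder, a heightened civil standard, weight exceeds 72): (k) 75 > 72 — meets; (l) 87 (board's 21 disregarded) > 72 — meets.
  The shareholder carries Stage III.2; the board now bears the burden.
Stage III.3 (board, a preponderance, weight exceeds 50): (m) 40 (shareholder's 27 disregarded) ≤ 50 — fails.
  Stage III.3 not carried; the board fails its burden.
The analysis ends at Stage III.3; the shareholder prevails on this issue.
Per-issue: Issue I → board; Issue II → board; Issue III → shareholder. The shareholder must prevail on a majority of issues; overall, the board prevails.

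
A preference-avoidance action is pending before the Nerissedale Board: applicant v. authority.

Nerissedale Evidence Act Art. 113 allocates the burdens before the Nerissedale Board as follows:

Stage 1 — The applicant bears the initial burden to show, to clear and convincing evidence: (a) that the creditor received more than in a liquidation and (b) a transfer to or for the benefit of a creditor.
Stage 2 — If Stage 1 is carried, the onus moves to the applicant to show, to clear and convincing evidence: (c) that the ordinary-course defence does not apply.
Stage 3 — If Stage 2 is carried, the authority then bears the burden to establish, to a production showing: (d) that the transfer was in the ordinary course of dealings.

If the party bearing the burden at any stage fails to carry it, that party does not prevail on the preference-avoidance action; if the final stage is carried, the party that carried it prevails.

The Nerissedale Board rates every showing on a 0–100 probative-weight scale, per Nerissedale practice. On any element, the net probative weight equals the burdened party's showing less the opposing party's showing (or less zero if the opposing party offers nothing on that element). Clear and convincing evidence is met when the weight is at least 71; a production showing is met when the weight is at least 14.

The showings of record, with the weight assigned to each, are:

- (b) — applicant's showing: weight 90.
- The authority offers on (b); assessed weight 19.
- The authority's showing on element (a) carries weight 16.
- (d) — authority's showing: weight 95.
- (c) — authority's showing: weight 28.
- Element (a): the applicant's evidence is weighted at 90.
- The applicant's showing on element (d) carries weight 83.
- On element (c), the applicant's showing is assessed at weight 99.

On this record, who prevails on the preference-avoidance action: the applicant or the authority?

applicant

Stage 1 (applicant, clear and convincing evidence, weight is at least 71): (a) net 90−16=74 ≥ 71 — meets; (b) net 90−19=71 ≥ 71 — meets.
  All elements met. The applicant retains the burden for Stage 2.
Stage 2 (applicant, clear and convincing evidence, weight is at least 71): (c) net 99−28=71 ≥ 71 — meets.
  All elements met. The burden passes to the authority.
Stage 3 (authority, a production showing, weight is at least 14): (d) net 95−83=12 < 14 — fails.
  Not every element is met, so the authority fails to carry Stage 3.
The applicant prevails.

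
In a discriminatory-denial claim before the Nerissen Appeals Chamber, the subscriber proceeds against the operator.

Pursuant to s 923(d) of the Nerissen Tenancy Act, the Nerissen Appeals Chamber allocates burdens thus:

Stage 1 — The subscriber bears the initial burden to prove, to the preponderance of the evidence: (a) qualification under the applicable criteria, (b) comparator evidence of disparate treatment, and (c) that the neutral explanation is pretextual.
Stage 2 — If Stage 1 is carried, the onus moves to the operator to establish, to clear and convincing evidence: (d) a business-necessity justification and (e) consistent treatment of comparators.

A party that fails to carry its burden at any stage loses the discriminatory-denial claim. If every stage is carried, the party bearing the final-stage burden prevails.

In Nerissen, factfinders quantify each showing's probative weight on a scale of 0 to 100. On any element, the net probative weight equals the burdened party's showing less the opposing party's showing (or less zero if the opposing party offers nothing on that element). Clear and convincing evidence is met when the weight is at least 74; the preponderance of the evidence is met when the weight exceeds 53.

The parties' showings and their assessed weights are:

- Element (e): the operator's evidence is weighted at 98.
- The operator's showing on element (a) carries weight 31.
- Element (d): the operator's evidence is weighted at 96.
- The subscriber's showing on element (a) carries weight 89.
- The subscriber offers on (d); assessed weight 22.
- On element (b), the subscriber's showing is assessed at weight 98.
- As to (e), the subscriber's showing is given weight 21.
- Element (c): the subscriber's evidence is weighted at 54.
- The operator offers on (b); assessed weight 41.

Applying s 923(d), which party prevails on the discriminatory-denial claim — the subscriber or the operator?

operator

At Stage 1 the subscriber must meet the preponderance of the evidence (weight exceeds 53): on (a) the weight is 89 less the opposing 31 gives net 58, > 53, so (a) meets the standard; on (b) the weight is 98 less the opposing 41 gives net 57, which does exceed 53, so (b) meets the standard; on (c) the weight is 54, which does exceed 53, so (c) meets the standard.
  All elements met. The burden passes to the operator.
At Stage 2 the operator must meet clear and convincing evidence (weight is at least 74): on (d) the weight is 96 less the opposing 22 gives net 74, ≥ 74, so (d) meets the standard; on (e) the weight is 98 less the opposing 21 gives net 77, which does reach 74, so (e) meets the standard.
  Stage 2 carried; the final stage is satisfied.
Every stage carried; the operator prevails.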